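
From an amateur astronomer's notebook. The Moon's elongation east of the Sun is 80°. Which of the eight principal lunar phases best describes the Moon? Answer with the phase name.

first quarter

The first quarter sector spans roughly 68°–112°; 80° falls inside it.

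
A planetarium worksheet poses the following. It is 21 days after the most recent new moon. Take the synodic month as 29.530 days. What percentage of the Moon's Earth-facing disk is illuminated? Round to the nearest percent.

Phase angle: θ = 360°·(21 d)/(29.530 d) = 256.0°.
With cos θ = (-0.242), the lit fraction is (1 − (-0.242))/2 ≈ 0.621, so 62%.

62%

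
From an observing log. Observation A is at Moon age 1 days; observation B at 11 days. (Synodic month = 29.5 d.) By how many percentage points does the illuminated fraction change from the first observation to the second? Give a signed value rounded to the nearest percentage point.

First observation: θ = 360°·1/29.5 = 12.2°, so f = 0.011.
Second observation: θ = 134.2°, f = 0.849.
Δf = 0.849 − 0.011 = +0.838, i.e. +84 pp.

+84 pp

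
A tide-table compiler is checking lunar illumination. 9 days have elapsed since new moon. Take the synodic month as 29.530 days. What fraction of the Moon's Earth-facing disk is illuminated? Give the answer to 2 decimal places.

0.67

The Moon has covered 9/29.530 of its cycle, so θ ≈ 360° × 9/29.530 = 109.7°.
cos 109.7° = (-0.337), so f = (1 − (-0.337))/2 = 0.669.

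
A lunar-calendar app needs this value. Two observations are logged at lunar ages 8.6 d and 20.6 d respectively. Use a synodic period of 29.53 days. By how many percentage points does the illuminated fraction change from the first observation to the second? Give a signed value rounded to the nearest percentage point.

+3 pp

θ₁ = 360° × 8.6/29.53 = 104.8°, f₁ = (1 − cos θ₁)/2 = 0.628.
θ₂ = 360° × 20.6/29.53 = 251.1°, f₂ = (1 − cos θ₂)/2 = 0.662.
Change = f₂ − f₁ = +0.034 → +3 percentage points.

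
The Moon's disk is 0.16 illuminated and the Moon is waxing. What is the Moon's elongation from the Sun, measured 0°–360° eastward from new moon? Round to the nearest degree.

From f = (1 − cos θ)/2: cos θ = 1 − 2×0.16 = 0.680; arccos → 47.2°.
Waxing ⇒ before full, so θ = 47.2°.

47°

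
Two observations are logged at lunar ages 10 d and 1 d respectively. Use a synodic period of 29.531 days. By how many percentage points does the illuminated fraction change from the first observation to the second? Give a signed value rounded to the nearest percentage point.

First observation: θ = 360°·10/29.531 = 121.9°, so f = 0.764.
Second observation: θ = 12.2°, f = 0.011.
Δf = 0.011 − 0.764 = -0.753, i.e. -75 pp.

-75 percentage points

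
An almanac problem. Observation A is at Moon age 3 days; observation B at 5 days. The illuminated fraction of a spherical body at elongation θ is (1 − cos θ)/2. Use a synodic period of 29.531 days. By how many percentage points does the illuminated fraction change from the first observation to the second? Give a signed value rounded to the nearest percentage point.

+16 percentage points

First observation: θ = 360°·3/29.531 = 36.6°, so f = 0.098.
Second observation: θ = 61.0°, f = 0.257.
Δf = 0.257 − 0.098 = +0.159, i.e. +16 pp.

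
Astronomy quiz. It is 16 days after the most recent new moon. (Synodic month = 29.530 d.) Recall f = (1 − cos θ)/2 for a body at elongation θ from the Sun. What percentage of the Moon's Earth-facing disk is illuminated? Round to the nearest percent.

98%

The Moon has covered 16/29.530 of its cycle, so θ ≈ 360° × 16/29.530 = 195.1°.
Illuminated fraction = (1 − cos 195.1°)/2 = (1 − (-0.966))/2 ≈ 0.983, so 98%.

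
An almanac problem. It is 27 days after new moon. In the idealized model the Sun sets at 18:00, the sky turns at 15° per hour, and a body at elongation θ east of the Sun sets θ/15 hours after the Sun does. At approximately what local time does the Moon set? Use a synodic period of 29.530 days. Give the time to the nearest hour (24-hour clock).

16:00

Phase angle: θ = 360°·(27 d)/(29.530 d) = 329.2°.
At 15° of sky rotation per hour, 329.2° corresponds to a 21.94 h lag.
18:00 + 21.94 h ≈ 15:57 → 16:00 to the nearest hour.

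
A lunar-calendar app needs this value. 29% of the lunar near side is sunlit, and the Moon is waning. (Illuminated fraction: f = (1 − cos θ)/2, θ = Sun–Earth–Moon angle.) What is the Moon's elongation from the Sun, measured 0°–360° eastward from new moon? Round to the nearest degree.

295°

Invert f = (1 − cos θ)/2 to get cos θ = 1 − 2(0.29) = 0.420, hence θ₀ = arccos 0.420 = 65.2°.
Since the Moon is past full (waning), take the reflex angle: θ = 360° − 65.2° = 294.8°.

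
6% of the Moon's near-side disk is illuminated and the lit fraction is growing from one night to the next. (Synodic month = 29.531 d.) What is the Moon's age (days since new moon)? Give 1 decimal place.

Invert f = (1 − cos θ)/2 to get cos θ = 1 − 2(0.06) = 0.880, hence θ₀ = arccos 0.880 = 28.4°.
Before full moon the principal value applies: θ = 28.4°.
Age = 29.531 × 28.4°/360° ≈ 2.33 days.

2.3 days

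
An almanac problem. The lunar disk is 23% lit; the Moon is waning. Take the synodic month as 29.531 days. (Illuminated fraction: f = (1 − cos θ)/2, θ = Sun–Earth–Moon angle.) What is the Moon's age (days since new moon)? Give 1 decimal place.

24.8 days

cos θ = 1 − 2f = 0.540, giving a principal value of 57.3°.
Since the Moon is past full (waning), take the reflex angle: θ = 360° − 57.3° = 302.7°.
At 360°/29.531 d per day, 302.7° corresponds to 24.83 days.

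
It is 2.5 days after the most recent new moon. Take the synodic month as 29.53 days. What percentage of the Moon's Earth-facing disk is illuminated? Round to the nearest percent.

The Moon has covered 2.5/29.53 of its cycle, so θ ≈ 360° × 2.5/29.53 = 30.5°.
cos 30.5° = 0.862, so f = (1 − 0.862)/2 = 0.069, so 7%.

7%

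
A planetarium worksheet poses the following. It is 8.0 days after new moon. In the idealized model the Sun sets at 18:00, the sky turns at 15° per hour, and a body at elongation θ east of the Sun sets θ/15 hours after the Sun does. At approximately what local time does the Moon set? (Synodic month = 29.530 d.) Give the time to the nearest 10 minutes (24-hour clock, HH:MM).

00:30

The Moon has covered 8.0/29.530 of its cycle, so θ ≈ 360° × 8.0/29.530 = 97.5°.
Delay after the Sun = 97.5° / (15°/h) ≈ 6.50 h.
18:00 + 6.502 h ≈ 00:30 → 00:30 to the nearest ten minutes.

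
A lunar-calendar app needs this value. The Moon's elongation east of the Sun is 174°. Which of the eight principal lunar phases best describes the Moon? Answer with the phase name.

174° lies in the full moon sector of the 8-phase cycle.

full moon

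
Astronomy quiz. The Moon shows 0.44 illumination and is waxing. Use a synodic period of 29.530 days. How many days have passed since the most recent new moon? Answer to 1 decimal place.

6.8 days

Invert f = (1 − cos θ)/2 to get cos θ = 1 − 2(0.44) = 0.120, hence θ₀ = arccos 0.120 = 83.1°.
The Moon is waxing (0°–180°), so θ = 83.1° directly.
At 360°/29.530 d per day, 83.1° corresponds to 6.82 days.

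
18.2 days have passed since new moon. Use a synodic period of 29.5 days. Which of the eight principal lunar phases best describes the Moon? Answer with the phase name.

waning gibbous

θ ≈ 360° × 18.2/29.5 = 222°, which falls in the waning gibbous sector.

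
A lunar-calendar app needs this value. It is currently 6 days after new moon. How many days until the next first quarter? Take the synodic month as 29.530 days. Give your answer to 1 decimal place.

First quarter occurs at elongation 90°, i.e. at age 29.530 × 90/360 = 7.383 d.
That is 7.383 − 6 = 1.383 days ahead.

1.4 days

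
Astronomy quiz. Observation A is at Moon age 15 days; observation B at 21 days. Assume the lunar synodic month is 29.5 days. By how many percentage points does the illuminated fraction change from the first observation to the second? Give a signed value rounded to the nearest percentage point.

First observation: θ = 360°·15/29.5 = 183.1°, so f = 0.999.
Second observation: θ = 256.3°, f = 0.619.
Δf = 0.619 − 0.999 = -0.381, i.e. -38 pp.

-38 percentage points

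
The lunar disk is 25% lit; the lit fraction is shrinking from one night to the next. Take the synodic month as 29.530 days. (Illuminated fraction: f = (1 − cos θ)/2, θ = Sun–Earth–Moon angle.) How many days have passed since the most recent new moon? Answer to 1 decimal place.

24.6 days

cos θ = 1 − 2f = 0.500, giving a principal value of 60.0°.
Waning ⇒ past full, so θ = 360° − 60.0° = 300.0°.
Age = 29.530 × 300.0°/360° ≈ 24.61 days.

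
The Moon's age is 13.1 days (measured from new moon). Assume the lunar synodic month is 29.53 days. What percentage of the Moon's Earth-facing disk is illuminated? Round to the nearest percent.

97%

Phase angle: θ = 360°·(13.1 d)/(29.53 d) = 159.7°.
cos 159.7° = (-0.938), so f = (1 − (-0.938))/2 = 0.969, so 97%.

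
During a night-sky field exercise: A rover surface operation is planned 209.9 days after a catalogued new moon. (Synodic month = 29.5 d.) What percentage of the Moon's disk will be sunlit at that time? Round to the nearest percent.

209.9 d spans 7 complete synodic months (7 × 29.5 = 206.50 d) plus 3.40 d.
Elongation θ = 360° × 3.40/29.5 ≈ 41.5°.
cos 41.5° = 0.749, so f = (1 − 0.749)/2 = 0.125, so 13%.

13%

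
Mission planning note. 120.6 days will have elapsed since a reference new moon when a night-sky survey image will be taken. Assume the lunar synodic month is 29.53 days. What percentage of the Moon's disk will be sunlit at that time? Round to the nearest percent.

Reduce mod P: 120.6 − 4×29.53 = 2.48 d into the current lunation.
Phase angle: θ = 360°·(2.48 d)/(29.53 d) = 30.2°.
Illuminated fraction = (1 − cos 30.2°)/2 = (1 − 0.864)/2 ≈ 0.068, so 7%.

7%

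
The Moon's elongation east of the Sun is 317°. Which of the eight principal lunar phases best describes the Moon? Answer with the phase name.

The waning crescent sector spans roughly 292°–338°; 317° falls inside it.

waning crescent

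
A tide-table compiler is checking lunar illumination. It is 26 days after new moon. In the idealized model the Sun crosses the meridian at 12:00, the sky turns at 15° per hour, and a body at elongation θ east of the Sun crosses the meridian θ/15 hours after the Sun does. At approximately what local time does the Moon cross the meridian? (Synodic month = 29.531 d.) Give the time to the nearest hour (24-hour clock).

The Moon has covered 26/29.531 of its cycle, so θ ≈ 360° × 26/29.531 = 317.0°.
The Moon trails the Sun by θ/15 = 317.0/15 ≈ 21.13 hours.
12:00 + 21.13 h ≈ 09:08 → 09:00 to the nearest hour.

09:00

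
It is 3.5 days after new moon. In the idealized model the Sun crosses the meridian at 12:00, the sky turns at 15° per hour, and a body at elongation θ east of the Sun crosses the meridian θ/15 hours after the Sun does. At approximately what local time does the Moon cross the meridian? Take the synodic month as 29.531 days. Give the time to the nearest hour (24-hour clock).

15:00

The Moon has covered 3.5/29.531 of its cycle, so θ ≈ 360° × 3.5/29.531 = 42.7°.
Delay after the Sun = 42.7° / (15°/h) ≈ 2.84 h.
12:00 + 2.84 h ≈ 14:51 → 15:00 to the nearest hour.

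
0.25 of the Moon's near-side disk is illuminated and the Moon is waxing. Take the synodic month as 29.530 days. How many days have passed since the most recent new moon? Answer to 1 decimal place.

From f = (1 − cos θ)/2: cos θ = 1 − 2×0.25 = 0.500; arccos → 60.0°.
The Moon is waxing (0°–180°), so θ = 60.0° directly.
That fraction of the synodic month is 60.0/360 × 29.530 d ≈ 4.92 d.

4.9 days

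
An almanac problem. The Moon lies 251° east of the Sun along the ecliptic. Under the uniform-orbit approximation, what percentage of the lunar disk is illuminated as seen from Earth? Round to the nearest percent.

Half-versine of 251°: (1 − (-0.326))/2 = 0.663, i.e. 66%.

66%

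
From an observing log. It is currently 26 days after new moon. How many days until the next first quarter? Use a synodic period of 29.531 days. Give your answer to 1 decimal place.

10.9 days

First quarter occurs at elongation 90°, i.e. at age 29.531 × 90/360 = 7.383 d.
Already past this cycle's first quarter; the next is at 7.383 + 29.531 = 36.914 d, so 36.914 − 26 = 10.914 days.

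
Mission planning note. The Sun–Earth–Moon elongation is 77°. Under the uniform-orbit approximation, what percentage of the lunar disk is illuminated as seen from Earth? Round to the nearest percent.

f = (1 − cos 77°)/2 = (1 − 0.225)/2 ≈ 0.388, i.e. 39%.

39%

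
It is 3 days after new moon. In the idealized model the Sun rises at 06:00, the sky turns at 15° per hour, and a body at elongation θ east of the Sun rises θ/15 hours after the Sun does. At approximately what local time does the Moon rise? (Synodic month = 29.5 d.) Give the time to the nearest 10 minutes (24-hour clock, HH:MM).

08:30

The Moon has covered 3/29.5 of its cycle, so θ ≈ 360° × 3/29.5 = 36.6°.
At 15° of sky rotation per hour, 36.6° corresponds to a 2.44 h lag.
06:00 + 2.441 h ≈ 08:26 → 08:30 to the nearest ten minutes.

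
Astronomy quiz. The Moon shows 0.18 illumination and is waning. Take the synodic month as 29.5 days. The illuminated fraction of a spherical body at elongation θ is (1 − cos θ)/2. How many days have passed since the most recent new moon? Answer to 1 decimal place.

Invert f = (1 − cos θ)/2 to get cos θ = 1 − 2(0.18) = 0.640, hence θ₀ = arccos 0.640 = 50.2°.
A waning Moon lies in 180°–360°, so θ = 360° − 50.2° = 309.8°.
Age = 29.5 × 309.8°/360° ≈ 25.39 days.

25.4 days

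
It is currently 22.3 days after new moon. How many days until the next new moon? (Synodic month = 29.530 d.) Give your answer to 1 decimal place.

One full lunation from the last new moon is 29.530 d; remaining = 29.530 − 22.3 = 7.230 d.

7.2 days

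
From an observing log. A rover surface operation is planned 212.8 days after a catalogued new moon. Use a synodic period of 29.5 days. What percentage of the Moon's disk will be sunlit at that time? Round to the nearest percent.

39%

212.8/29.5 = 7.214 lunations, so 7 complete cycles and 6.30 d into the next.
Phase angle: θ = 360°·(6.30 d)/(29.5 d) = 76.9°.
Illuminated fraction = (1 − cos 76.9°)/2 = (1 − 0.227)/2 ≈ 0.387, so 39%.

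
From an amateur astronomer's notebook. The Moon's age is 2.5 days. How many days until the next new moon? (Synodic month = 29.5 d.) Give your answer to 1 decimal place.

27.0 days

One full lunation from the last new moon is 29.5 d; remaining = 29.5 − 2.5 = 27.000 d.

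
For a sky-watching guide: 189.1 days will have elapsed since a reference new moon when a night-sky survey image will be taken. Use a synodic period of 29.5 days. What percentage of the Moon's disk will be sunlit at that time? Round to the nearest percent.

Reduce mod P: 189.1 − 6×29.5 = 12.10 d into the current lunation.
Phase angle: θ = 360°·(12.10 d)/(29.5 d) = 147.7°.
With cos θ = (-0.845), the lit fraction is (1 − (-0.845))/2 ≈ 0.922, so 92%.

92%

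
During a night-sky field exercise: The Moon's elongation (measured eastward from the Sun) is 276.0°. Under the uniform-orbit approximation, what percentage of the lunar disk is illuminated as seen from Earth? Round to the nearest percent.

45%

cos 276.0° = 0.105, so f = (1 − 0.105)/2 = 0.448, i.e. 45%.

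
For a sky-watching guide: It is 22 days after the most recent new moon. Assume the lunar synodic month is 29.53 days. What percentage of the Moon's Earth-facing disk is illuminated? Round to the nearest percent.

Phase angle: θ = 360°·(22 d)/(29.53 d) = 268.2°.
With cos θ = (-0.031), the lit fraction is (1 − (-0.031))/2 ≈ 0.516, so 52%.

52%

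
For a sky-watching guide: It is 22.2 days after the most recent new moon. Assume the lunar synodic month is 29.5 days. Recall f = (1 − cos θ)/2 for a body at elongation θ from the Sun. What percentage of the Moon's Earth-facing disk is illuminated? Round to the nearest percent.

49%

The Moon has covered 22.2/29.5 of its cycle, so θ ≈ 360° × 22.2/29.5 = 270.9°.
With cos θ = 0.016, the lit fraction is (1 − 0.016)/2 ≈ 0.492, so 49%.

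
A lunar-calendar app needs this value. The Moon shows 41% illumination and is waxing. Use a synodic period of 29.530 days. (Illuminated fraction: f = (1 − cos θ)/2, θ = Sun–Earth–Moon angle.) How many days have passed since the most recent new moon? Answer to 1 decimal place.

From f = (1 − cos θ)/2: cos θ = 1 − 2×0.41 = 0.180; arccos → 79.6°.
The Moon is waxing (0°–180°), so θ = 79.6° directly.
That fraction of the synodic month is 79.6/360 × 29.530 d ≈ 6.53 d.

6.5 days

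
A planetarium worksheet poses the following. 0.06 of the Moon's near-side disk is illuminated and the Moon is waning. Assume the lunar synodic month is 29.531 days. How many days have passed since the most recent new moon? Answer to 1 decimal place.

From f = (1 − cos θ)/2: cos θ = 1 − 2×0.06 = 0.880; arccos → 28.4°.
Since the Moon is past full (waning), take the reflex angle: θ = 360° − 28.4° = 331.6°.
At 360°/29.531 d per day, 331.6° corresponds to 27.20 days.

27.2 days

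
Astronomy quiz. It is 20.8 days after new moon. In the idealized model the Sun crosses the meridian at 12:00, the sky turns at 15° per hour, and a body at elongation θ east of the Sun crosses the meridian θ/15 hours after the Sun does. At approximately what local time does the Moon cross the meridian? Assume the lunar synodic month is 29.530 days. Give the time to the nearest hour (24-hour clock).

05:00

Phase angle: θ = 360°·(20.8 d)/(29.530 d) = 253.6°.
The Moon trails the Sun by θ/15 = 253.6/15 ≈ 16.90 hours.
12:00 + 16.90 h ≈ 04:54 → 05:00 to the nearest hour.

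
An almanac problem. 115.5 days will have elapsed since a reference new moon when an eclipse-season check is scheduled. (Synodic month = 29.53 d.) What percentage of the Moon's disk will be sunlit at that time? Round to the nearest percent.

8%

115.5/29.53 = 3.911 lunations, so 3 complete cycles and 26.91 d into the next.
Phase angle: θ = 360°·(26.91 d)/(29.53 d) = 328.1°.
With cos θ = 0.849, the lit fraction is (1 − 0.849)/2 ≈ 0.076, so 8%.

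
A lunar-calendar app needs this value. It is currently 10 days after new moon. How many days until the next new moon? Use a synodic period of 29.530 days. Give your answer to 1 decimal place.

One full lunation from the last new moon is 29.530 d; remaining = 29.530 − 10 = 19.530 d.

19.5 days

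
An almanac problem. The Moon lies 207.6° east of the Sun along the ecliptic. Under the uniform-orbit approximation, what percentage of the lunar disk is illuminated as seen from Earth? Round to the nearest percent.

cos 207.6° = (-0.886), so f = (1 − (-0.886))/2 = 0.943, i.e. 94%.

94%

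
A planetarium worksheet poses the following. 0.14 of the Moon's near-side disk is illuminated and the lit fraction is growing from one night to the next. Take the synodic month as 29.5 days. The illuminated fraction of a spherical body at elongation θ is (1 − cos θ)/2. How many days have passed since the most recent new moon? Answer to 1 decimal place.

3.6 days

From f = (1 − cos θ)/2: cos θ = 1 − 2×0.14 = 0.720; arccos → 43.9°.
Waxing ⇒ before full, so θ = 43.9°.
At 360°/29.5 d per day, 43.9° corresponds to 3.60 days.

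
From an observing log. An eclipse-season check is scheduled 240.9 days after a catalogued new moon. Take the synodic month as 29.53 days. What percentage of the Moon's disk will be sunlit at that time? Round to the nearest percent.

Reduce mod P: 240.9 − 8×29.53 = 4.66 d into the current lunation.
The Moon has covered 4.66/29.53 of its cycle, so θ ≈ 360° × 4.66/29.53 = 56.8°.
cos 56.8° = 0.547, so f = (1 − 0.547)/2 = 0.226, so 23%.

23%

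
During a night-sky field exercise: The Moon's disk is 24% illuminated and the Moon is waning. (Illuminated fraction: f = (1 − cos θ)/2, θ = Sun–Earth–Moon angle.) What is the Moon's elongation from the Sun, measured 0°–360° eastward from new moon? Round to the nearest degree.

From f = (1 − cos θ)/2: cos θ = 1 − 2×0.24 = 0.520; arccos → 58.7°.
Since the Moon is past full (waning), take the reflex angle: θ = 360° − 58.7° = 301.3°.

301°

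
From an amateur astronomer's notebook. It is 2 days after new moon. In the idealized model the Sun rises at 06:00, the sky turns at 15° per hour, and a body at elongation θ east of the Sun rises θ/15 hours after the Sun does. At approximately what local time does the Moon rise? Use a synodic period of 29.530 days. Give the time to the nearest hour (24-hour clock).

08:00

Phase angle: θ = 360°·(2 d)/(29.530 d) = 24.4°.
At 15° of sky rotation per hour, 24.4° corresponds to a 1.63 h lag.
06:00 + 1.63 h ≈ 07:38 → 08:00 to the nearest hour.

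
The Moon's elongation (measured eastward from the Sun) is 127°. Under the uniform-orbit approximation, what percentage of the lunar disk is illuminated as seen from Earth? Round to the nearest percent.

80%

Half-versine of 127°: (1 − (-0.602))/2 = 0.801, i.e. 80%.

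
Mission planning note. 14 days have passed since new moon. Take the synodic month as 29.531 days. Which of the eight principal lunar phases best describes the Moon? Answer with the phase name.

At 14/29.531 of the cycle, θ ≈ 171° — the full moon range.

full moon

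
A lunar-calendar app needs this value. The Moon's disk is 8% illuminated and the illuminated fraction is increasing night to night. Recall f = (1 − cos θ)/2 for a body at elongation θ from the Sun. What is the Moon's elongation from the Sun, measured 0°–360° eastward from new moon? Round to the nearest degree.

33°

From f = (1 − cos θ)/2: cos θ = 1 − 2×0.08 = 0.840; arccos → 32.9°.
Before full moon the principal value applies: θ = 32.9°.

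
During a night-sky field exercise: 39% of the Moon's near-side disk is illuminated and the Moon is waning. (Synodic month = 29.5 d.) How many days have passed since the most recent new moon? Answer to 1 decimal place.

23.2 days

cos θ = 1 − 2f = 0.220, giving a principal value of 77.3°.
Waning ⇒ past full, so θ = 360° − 77.3° = 282.7°.
That fraction of the synodic month is 282.7/360 × 29.5 d ≈ 23.17 d.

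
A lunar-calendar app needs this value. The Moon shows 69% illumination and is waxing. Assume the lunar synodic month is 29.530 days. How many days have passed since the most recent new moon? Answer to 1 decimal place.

9.2 days

From f = (1 − cos θ)/2: cos θ = 1 − 2×0.69 = -0.380; arccos → 112.3°.
The Moon is waxing (0°–180°), so θ = 112.3° directly.
That fraction of the synodic month is 112.3/360 × 29.530 d ≈ 9.21 d.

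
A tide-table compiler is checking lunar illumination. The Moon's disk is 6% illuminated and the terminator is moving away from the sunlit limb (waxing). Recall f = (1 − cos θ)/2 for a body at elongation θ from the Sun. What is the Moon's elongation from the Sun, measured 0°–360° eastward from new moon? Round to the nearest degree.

cos θ = 1 − 2f = 0.880, giving a principal value of 28.4°.
Waxing ⇒ before full, so θ = 28.4°.

28°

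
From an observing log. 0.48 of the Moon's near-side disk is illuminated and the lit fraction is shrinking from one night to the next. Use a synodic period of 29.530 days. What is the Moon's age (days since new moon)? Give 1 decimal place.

From f = (1 − cos θ)/2: cos θ = 1 − 2×0.48 = 0.040; arccos → 87.7°.
Waning ⇒ past full, so θ = 360° − 87.7° = 272.3°.
Age = 29.530 × 272.3°/360° ≈ 22.34 days.

22.3 days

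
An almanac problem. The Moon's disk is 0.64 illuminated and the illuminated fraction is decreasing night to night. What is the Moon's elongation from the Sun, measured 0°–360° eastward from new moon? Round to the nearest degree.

Invert f = (1 − cos θ)/2 to get cos θ = 1 − 2(0.64) = -0.280, hence θ₀ = arccos -0.280 = 106.3°.
Since the Moon is past full (waning), take the reflex angle: θ = 360° − 106.3° = 253.7°.

254°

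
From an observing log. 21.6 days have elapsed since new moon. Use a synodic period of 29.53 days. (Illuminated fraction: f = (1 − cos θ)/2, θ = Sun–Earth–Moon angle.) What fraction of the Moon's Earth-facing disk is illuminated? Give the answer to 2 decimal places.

The Moon has covered 21.6/29.53 of its cycle, so θ ≈ 360° × 21.6/29.53 = 263.3°.
With cos θ = (-0.116), the lit fraction is (1 − (-0.116))/2 ≈ 0.558.

0.56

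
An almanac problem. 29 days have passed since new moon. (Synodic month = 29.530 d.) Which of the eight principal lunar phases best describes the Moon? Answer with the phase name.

new moon

θ ≈ 360° × 29/29.530 = 354°, which falls in the new moon sector.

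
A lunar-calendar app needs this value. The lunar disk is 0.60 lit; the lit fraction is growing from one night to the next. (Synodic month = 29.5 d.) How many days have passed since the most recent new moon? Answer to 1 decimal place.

Invert f = (1 − cos θ)/2 to get cos θ = 1 − 2(0.60) = -0.200, hence θ₀ = arccos -0.200 = 101.5°.
The Moon is waxing (0°–180°), so θ = 101.5° directly.
At 360°/29.5 d per day, 101.5° corresponds to 8.32 days.

8.3 days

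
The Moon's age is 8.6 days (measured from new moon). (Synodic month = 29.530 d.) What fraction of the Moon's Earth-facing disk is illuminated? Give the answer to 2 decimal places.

Phase angle: θ = 360°·(8.6 d)/(29.530 d) = 104.8°.
With cos θ = (-0.256), the lit fraction is (1 − (-0.256))/2 ≈ 0.628.

0.63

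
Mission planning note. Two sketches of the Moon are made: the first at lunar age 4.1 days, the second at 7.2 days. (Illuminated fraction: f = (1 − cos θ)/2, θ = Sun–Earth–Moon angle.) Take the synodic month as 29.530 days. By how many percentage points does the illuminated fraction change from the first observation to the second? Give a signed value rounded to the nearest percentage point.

First observation: θ = 360°·4.1/29.530 = 50.0°, so f = 0.178.
Second observation: θ = 87.8°, f = 0.481.
Δf = 0.481 − 0.178 = +0.302, i.e. +30 pp.

+30 pp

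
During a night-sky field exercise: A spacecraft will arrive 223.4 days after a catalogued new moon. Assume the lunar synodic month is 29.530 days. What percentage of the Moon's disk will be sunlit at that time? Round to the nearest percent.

96%

223.4/29.530 = 7.565 lunations, so 7 complete cycles and 16.69 d into the next.
Phase angle: θ = 360°·(16.69 d)/(29.530 d) = 203.5°.
cos 203.5° = (-0.917), so f = (1 − (-0.917))/2 = 0.959, so 96%.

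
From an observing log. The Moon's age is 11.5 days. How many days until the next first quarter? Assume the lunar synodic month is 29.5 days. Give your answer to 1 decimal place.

25.4 days

First quarter occurs at elongation 90°, i.e. at age 29.5 × 90/360 = 7.375 d.
Already past this cycle's first quarter; the next is at 7.375 + 29.5 = 36.875 d, so 36.875 − 11.5 = 25.375 days.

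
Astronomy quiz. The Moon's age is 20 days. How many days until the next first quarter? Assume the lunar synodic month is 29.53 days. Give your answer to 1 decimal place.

16.9 days

First quarter is 0.25 of the way through the cycle: age 0.25 × 29.53 = 7.383 d.
Already past this cycle's first quarter; the next is at 7.383 + 29.53 = 36.913 d, so 36.913 − 20 = 16.913 days.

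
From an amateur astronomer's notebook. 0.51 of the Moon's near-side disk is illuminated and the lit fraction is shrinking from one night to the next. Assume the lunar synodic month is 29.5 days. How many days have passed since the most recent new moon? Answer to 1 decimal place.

22.0 days

cos θ = 1 − 2f = -0.020, giving a principal value of 91.1°.
A waning Moon lies in 180°–360°, so θ = 360° − 91.1° = 268.9°.
At 360°/29.5 d per day, 268.9° corresponds to 22.03 days.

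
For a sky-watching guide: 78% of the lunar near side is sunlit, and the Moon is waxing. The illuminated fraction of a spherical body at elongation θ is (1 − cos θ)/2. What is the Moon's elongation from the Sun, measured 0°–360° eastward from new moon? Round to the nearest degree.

124°

Invert f = (1 − cos θ)/2 to get cos θ = 1 − 2(0.78) = -0.560, hence θ₀ = arccos -0.560 = 124.1°.
The Moon is waxing (0°–180°), so θ = 124.1° directly.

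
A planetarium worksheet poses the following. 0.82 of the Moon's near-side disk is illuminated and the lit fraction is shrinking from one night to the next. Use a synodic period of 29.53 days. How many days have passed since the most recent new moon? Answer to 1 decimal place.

Invert f = (1 − cos θ)/2 to get cos θ = 1 − 2(0.82) = -0.640, hence θ₀ = arccos -0.640 = 129.8°.
Waning ⇒ past full, so θ = 360° − 129.8° = 230.2°.
That fraction of the synodic month is 230.2/360 × 29.53 d ≈ 18.88 d.

18.9 days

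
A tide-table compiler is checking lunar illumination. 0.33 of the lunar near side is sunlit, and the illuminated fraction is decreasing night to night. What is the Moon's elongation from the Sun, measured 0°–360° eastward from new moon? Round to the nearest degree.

290°

From f = (1 − cos θ)/2: cos θ = 1 − 2×0.33 = 0.340; arccos → 70.1°.
A waning Moon lies in 180°–360°, so θ = 360° − 70.1° = 289.9°.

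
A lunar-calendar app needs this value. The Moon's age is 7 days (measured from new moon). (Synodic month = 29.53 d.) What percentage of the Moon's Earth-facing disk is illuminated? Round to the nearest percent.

Phase angle: θ = 360°·(7 d)/(29.53 d) = 85.3°.
Illuminated fraction = (1 − cos 85.3°)/2 = (1 − 0.081)/2 ≈ 0.459, so 46%.

46%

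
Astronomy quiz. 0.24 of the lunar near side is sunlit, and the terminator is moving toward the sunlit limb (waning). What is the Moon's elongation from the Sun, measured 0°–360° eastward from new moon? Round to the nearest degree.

301°

From f = (1 − cos θ)/2: cos θ = 1 − 2×0.24 = 0.520; arccos → 58.7°.
Since the Moon is past full (waning), take the reflex angle: θ = 360° − 58.7° = 301.3°.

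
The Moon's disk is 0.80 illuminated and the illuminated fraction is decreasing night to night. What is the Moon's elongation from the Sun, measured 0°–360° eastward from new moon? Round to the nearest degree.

233°

Invert f = (1 − cos θ)/2 to get cos θ = 1 − 2(0.80) = -0.600, hence θ₀ = arccos -0.600 = 126.9°.
A waning Moon lies in 180°–360°, so θ = 360° − 126.9° = 233.1°.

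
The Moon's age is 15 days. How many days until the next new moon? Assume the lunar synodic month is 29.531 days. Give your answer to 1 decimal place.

The next new moon completes the synodic month: 29.531 − 15 = 14.531 days.

14.5 days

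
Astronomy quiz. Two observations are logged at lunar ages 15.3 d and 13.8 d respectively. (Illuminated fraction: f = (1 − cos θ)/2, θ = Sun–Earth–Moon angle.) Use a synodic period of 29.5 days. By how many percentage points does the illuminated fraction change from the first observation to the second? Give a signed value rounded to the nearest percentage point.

-1 pp

θ₁ = 360° × 15.3/29.5 = 186.7°, f₁ = (1 − cos θ₁)/2 = 0.997.
θ₂ = 360° × 13.8/29.5 = 168.4°, f₂ = (1 − cos θ₂)/2 = 0.990.
Change = f₂ − f₁ = -0.007 → -1 percentage points.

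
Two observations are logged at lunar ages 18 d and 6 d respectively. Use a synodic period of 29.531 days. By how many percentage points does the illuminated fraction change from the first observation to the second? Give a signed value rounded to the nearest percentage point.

θ₁ = 360° × 18/29.531 = 219.4°, f₁ = (1 − cos θ₁)/2 = 0.886.
θ₂ = 360° × 6/29.531 = 73.1°, f₂ = (1 − cos θ₂)/2 = 0.355.
Change = f₂ − f₁ = -0.531 → -53 percentage points.

-53 pp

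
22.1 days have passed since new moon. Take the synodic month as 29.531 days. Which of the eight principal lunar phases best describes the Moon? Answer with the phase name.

last quarter

θ ≈ 360° × 22.1/29.531 = 269°, which falls in the last quarter sector.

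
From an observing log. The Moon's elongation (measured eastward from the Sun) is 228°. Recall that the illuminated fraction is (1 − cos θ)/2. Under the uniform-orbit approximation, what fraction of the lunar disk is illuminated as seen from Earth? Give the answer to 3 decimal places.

0.835

Half-versine of 228°: (1 − (-0.669))/2 = 0.835.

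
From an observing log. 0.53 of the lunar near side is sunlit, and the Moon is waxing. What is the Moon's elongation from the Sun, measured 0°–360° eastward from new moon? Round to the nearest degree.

cos θ = 1 − 2f = -0.060, giving a principal value of 93.4°.
The Moon is waxing (0°–180°), so θ = 93.4° directly.

93°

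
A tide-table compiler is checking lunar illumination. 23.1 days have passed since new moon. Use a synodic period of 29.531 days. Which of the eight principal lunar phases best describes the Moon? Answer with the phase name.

last quarter

θ ≈ 360° × 23.1/29.531 = 282°, which falls in the last quarter sector.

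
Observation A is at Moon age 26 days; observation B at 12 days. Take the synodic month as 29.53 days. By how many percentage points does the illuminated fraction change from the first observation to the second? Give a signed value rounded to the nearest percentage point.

First observation: θ = 360°·26/29.53 = 317.0°, so f = 0.135.
Second observation: θ = 146.3°, f = 0.916.
Δf = 0.916 − 0.135 = +0.781, i.e. +78 pp.

+78 percentage points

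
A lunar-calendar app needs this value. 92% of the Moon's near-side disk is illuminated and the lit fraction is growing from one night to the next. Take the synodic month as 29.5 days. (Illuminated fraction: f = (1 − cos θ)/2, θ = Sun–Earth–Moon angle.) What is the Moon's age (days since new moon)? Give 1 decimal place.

12.1 days

From f = (1 − cos θ)/2: cos θ = 1 − 2×0.92 = -0.840; arccos → 147.1°.
Waxing ⇒ before full, so θ = 147.1°.
That fraction of the synodic month is 147.1/360 × 29.5 d ≈ 12.06 d.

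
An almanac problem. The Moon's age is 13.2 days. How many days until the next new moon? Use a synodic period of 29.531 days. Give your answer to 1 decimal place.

The next new moon completes the synodic month: 29.531 − 13.2 = 16.331 days.

16.3 days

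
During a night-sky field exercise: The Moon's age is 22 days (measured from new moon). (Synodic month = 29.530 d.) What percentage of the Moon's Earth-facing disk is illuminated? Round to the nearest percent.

The Moon has covered 22/29.530 of its cycle, so θ ≈ 360° × 22/29.530 = 268.2°.
With cos θ = (-0.031), the lit fraction is (1 − (-0.031))/2 ≈ 0.516, so 52%.

52%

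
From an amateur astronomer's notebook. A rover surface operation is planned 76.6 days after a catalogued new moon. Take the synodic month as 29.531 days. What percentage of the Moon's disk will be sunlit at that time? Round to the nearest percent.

76.6 d spans 2 complete synodic months (2 × 29.531 = 59.06 d) plus 17.54 d.
Phase angle: θ = 360°·(17.54 d)/(29.531 d) = 213.8°.
cos 213.8° = (-0.831), so f = (1 − (-0.831))/2 = 0.916, so 92%.

92%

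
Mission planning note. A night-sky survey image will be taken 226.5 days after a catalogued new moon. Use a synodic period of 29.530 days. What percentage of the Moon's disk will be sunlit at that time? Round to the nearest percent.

Reduce mod P: 226.5 − 7×29.530 = 19.79 d into the current lunation.
Elongation θ = 360° × 19.79/29.530 ≈ 241.3°.
Illuminated fraction = (1 − cos 241.3°)/2 = (1 − (-0.481))/2 ≈ 0.740, so 74%.

74%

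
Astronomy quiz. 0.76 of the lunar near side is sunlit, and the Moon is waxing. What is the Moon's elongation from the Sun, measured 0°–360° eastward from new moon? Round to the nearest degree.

From f = (1 − cos θ)/2: cos θ = 1 − 2×0.76 = -0.520; arccos → 121.3°.
Before full moon the principal value applies: θ = 121.3°.

121°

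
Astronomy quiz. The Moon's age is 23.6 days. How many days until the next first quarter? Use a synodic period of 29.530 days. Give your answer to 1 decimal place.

First quarter is 0.25 of the way through the cycle: age 0.25 × 29.530 = 7.383 d.
Already past this cycle's first quarter; the next is at 7.383 + 29.530 = 36.913 d, so 36.913 − 23.6 = 13.312 days.

13.3 days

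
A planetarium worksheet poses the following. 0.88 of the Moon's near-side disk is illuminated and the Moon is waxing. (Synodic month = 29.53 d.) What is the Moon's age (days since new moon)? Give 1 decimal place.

cos θ = 1 − 2f = -0.760, giving a principal value of 139.5°.
The Moon is waxing (0°–180°), so θ = 139.5° directly.
That fraction of the synodic month is 139.5/360 × 29.53 d ≈ 11.44 d.

11.4 days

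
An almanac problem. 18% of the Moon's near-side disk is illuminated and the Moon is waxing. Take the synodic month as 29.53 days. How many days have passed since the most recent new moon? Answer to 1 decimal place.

Invert f = (1 − cos θ)/2 to get cos θ = 1 − 2(0.18) = 0.640, hence θ₀ = arccos 0.640 = 50.2°.
Waxing ⇒ before full, so θ = 50.2°.
At 360°/29.53 d per day, 50.2° corresponds to 4.12 days.

4.1 days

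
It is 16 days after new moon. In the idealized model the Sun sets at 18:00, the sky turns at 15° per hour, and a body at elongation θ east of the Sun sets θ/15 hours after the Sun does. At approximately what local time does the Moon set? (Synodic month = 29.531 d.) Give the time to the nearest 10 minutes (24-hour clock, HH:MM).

07:00

Elongation θ = 360° × 16/29.531 ≈ 195.0°.
At 15° of sky rotation per hour, 195.0° corresponds to a 13.00 h lag.
18:00 + 13.003 h ≈ 07:00 → 07:00 to the nearest ten minutes.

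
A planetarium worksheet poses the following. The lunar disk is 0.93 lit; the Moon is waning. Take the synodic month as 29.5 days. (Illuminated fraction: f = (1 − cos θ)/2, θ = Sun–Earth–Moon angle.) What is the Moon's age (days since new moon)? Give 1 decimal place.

17.3 days

cos θ = 1 − 2f = -0.860, giving a principal value of 149.3°.
Since the Moon is past full (waning), take the reflex angle: θ = 360° − 149.3° = 210.7°.
That fraction of the synodic month is 210.7/360 × 29.5 d ≈ 17.26 d.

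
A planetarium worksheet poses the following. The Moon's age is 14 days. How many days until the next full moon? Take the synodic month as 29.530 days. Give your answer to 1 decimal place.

0.8 days

Full moon occurs at elongation 180°, i.e. at age 29.530 × 180/360 = 14.765 d.
That is 14.765 − 14 = 0.765 days ahead.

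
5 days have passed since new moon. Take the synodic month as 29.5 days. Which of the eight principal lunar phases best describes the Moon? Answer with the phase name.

At 5/29.5 of the cycle, θ ≈ 61° — the waxing crescent range.

waxing crescent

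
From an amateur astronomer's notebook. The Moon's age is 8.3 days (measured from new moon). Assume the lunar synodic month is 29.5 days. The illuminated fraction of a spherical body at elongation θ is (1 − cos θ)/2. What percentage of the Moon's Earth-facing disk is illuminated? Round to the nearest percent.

Phase angle: θ = 360°·(8.3 d)/(29.5 d) = 101.3°.
Illuminated fraction = (1 − cos 101.3°)/2 = (1 − (-0.196))/2 ≈ 0.598, so 60%.

60%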